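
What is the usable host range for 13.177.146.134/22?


Network: 13.177.144.0
Broadcast: 13.177.147.255
First usable = network + 1
Last usable = broadcast - 1
Range: 13.177.144.1 to 13.177.147.254


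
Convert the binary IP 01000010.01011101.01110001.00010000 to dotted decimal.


01000010 = 66
01011101 = 93
01110001 = 113
00010000 = 16
IP: 66.93.113.16


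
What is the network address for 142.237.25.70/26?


IP:   10001110.11101101.00011001.01000110
Mask: 11111111.11111111.11111111.11000000
AND operation:
Net:  10001110.11101101.00011001.01000000
Network: 142.237.25.64/26


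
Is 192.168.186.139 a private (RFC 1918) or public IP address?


RFC 1918 private ranges:
  10.0.0.0/8 (10.0.0.0 - 10.255.255.255)
  172.16.0.0/12 (172.16.0.0 - 172.31.255.255)
  192.168.0.0/16 (192.168.0.0 - 192.168.255.255)
Private (in 192.168.0.0/16)


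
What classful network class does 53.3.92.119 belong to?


First octet: 53
Binary: 00110101
0xxxxxxx -> Class A (1-126)
Class A, default mask 255.0.0.0 (/8)


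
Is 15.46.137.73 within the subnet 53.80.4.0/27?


Subnet network: 53.80.4.0
Test IP AND mask: 15.46.137.64
No, 15.46.137.73 is not in 53.80.4.0/27


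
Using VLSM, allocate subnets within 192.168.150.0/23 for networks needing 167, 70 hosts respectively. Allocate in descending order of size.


167 hosts -> /24 (254 usable): 192.168.150.0/24
70 hosts -> /25 (126 usable): 192.168.151.0/25
Allocation: 192.168.150.0/24 (167 hosts, 254 usable); 192.168.151.0/25 (70 hosts, 126 usable)


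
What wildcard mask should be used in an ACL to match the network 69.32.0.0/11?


Subnet mask: 255.224.0.0
Wildcard = 255.255.255.255 - subnet mask
255 - 255 = 0
255 - 224 = 31
255 - 0 = 255
255 - 0 = 255
Wildcard: 0.31.255.255


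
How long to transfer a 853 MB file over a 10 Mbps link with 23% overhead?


Effective throughput = 10 * (1 - 23/100) = 7.7 Mbps
File size in Mb = 853 * 8 = 6824 Mb
Time = 6824 / 7.7
Time = 886.2338 seconds


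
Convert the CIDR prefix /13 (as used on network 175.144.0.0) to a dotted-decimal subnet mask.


/13 means 13 network bits, 19 host bits
Binary: 11111111111110000000000000000000
Mask: 255.248.0.0


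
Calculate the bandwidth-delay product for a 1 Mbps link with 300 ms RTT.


BDP = bandwidth * RTT
= 1 Mbps * 300 ms
= 1 * 1e6 * 300 / 1000 bits
= 300000 bits
= 37500 bytes
= 36.6211 KB
BDP = 300000 bits (37500 bytes)


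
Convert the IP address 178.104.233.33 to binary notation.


178 = 10110010
104 = 01101000
233 = 11101001
33 = 00100001
Binary: 10110010.01101000.11101001.00100001


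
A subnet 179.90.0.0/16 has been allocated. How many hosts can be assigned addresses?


Host bits = 32 - 16 = 16
Total addresses = 2^16 = 65536
Usable = total - 2 (network and broadcast)
Usable hosts: 65534


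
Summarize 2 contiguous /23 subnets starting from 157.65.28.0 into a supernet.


Original prefix: /23
Number of subnets: 2 = 2^1
New prefix = 23 - 1 = 22
Supernet: 157.65.28.0/22


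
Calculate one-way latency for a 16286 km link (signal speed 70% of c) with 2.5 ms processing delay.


Speed = 0.7 * 3e5 km/s = 210000 km/s
Propagation delay = 16286 / 210000 = 0.0776 s = 77.5524 ms
Processing delay = 2.5 ms
Total one-way latency = 80.0524 ms


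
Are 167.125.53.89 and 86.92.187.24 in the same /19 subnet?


Mask: 255.255.224.0
167.125.53.89 AND mask = 167.125.32.0
86.92.187.24 AND mask = 86.92.160.0
No, different subnets (167.125.32.0 vs 86.92.160.0)


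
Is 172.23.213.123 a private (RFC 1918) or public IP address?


RFC 1918 private ranges:
  10.0.0.0/8 (10.0.0.0 - 10.255.255.255)
  172.16.0.0/12 (172.16.0.0 - 172.31.255.255)
  192.168.0.0/16 (192.168.0.0 - 192.168.255.255)
Private (in 172.16.0.0/12)


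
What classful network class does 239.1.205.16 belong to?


First octet: 239
Binary: 11101111
1110xxxx -> Class D (224-239)
Class D (multicast), default mask N/A


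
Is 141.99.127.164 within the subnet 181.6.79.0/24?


Subnet network: 181.6.79.0
Test IP AND mask: 141.99.127.0
No, 141.99.127.164 is not in 181.6.79.0/24


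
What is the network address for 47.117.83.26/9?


IP:   00101111.01110101.01010011.00011010
Mask: 11111111.10000000.00000000.00000000
AND operation:
Net:  00101111.00000000.00000000.00000000
Network: 47.0.0.0/9


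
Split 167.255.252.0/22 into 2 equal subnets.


New prefix = 22 + 1 = 23
Each subnet has 512 addresses
  167.255.252.0/23
  167.255.254.0/23
Subnets: 167.255.252.0/23, 167.255.254.0/23


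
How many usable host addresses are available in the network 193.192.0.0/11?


Host bits = 32 - 11 = 21
Total addresses = 2^21 = 2097152
Usable = total - 2 (network and broadcast)
Usable hosts: 2097150


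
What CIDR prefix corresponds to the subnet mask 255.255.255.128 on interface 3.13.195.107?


Binary: 11111111.11111111.11111111.10000000
Count leading 1s
Prefix: /25


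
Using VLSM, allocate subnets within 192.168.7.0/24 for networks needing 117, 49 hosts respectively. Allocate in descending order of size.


117 hosts -> /25 (126 usable): 192.168.7.0/25
49 hosts -> /26 (62 usable): 192.168.7.128/26
Allocation: 192.168.7.0/25 (117 hosts, 126 usable); 192.168.7.128/26 (49 hosts, 62 usable)


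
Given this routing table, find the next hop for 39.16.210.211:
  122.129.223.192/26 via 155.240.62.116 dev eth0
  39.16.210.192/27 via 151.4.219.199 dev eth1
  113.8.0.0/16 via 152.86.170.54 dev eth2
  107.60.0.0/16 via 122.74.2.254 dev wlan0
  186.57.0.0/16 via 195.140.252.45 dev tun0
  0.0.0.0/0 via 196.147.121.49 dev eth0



Longest prefix match for 39.16.210.211:
  /26 122.129.223.192: no
  /27 39.16.210.192: MATCH
  /16 113.8.0.0: no
  /16 107.60.0.0: no
  /16 186.57.0.0: no
  /0 0.0.0.0: MATCH
Selected: next-hop 151.4.219.199 via eth1 (matched /27)


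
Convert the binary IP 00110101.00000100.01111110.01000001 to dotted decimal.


00110101 = 53
00000100 = 4
01111110 = 126
01000001 = 65
IP: 53.4.126.65


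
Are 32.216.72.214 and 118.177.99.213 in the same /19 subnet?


Mask: 255.255.224.0
32.216.72.214 AND mask = 32.216.64.0
118.177.99.213 AND mask = 118.177.96.0
No, different subnets (32.216.64.0 vs 118.177.96.0)


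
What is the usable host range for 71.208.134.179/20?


Network: 71.208.128.0
Broadcast: 71.208.143.255
First usable = network + 1
Last usable = broadcast - 1
Range: 71.208.128.1 to 71.208.143.254


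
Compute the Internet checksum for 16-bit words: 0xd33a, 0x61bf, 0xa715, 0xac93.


Sum all words (with carry folding):
+ 0xd33a = 0xd33a
+ 0x61bf = 0x34fa
+ 0xa715 = 0xdc0f
+ 0xac93 = 0x88a3
One's complement: ~0x88a3
Checksum = 0x775c


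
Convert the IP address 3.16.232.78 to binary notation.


3 = 00000011
16 = 00010000
232 = 11101000
78 = 01001110
Binary: 00000011.00010000.11101000.01001110


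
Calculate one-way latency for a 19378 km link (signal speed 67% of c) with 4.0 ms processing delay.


Speed = 0.67 * 3e5 km/s = 201000 km/s
Propagation delay = 19378 / 201000 = 0.0964 s = 96.408 ms
Processing delay = 4.0 ms
Total one-way latency = 100.408 ms


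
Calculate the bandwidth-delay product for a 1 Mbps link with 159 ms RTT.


BDP = bandwidth * RTT
= 1 Mbps * 159 ms
= 1 * 1e6 * 159 / 1000 bits
= 159000 bits
= 19875 bytes
= 19.4092 KB
BDP = 159000 bits (19875 bytes)


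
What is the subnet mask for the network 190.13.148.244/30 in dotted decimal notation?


/30 means 30 network bits, 2 host bits
Binary: 11111111111111111111111111111100
Mask: 255.255.255.252


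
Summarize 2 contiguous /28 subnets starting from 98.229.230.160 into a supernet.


Original prefix: /28
Number of subnets: 2 = 2^1
New prefix = 28 - 1 = 27
Supernet: 98.229.230.160/27


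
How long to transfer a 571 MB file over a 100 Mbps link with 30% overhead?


Effective throughput = 100 * (1 - 30/100) = 70 Mbps
File size in Mb = 571 * 8 = 4568 Mb
Time = 4568 / 70
Time = 65.2571 seconds


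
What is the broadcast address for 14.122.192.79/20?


Network: 14.122.192.0/20
Host bits = 12
Set all host bits to 1:
Broadcast: 14.122.207.255


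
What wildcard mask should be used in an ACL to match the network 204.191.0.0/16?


Subnet mask: 255.255.0.0
Wildcard = 255.255.255.255 - subnet mask
255 - 255 = 0
255 - 255 = 0
255 - 0 = 255
255 - 0 = 255
Wildcard: 0.0.255.255


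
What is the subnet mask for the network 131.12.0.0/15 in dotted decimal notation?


/15 means 15 network bits, 17 host bits
Binary: 11111111111111100000000000000000
Mask: 255.254.0.0


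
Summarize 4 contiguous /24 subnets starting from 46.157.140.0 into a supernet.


Original prefix: /24
Number of subnets: 4 = 2^2
New prefix = 24 - 2 = 22
Supernet: 46.157.140.0/22


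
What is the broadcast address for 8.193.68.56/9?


Network: 8.128.0.0/9
Host bits = 23
Set all host bits to 1:
Broadcast: 8.255.255.255


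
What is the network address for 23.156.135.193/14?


IP:   00010111.10011100.10000111.11000001
Mask: 11111111.11111100.00000000.00000000
AND operation:
Net:  00010111.10011100.00000000.00000000
Network: 23.156.0.0/14


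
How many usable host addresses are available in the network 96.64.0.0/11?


Host bits = 32 - 11 = 21
Total addresses = 2^21 = 2097152
Usable = total - 2 (network and broadcast)
Usable hosts: 2097150


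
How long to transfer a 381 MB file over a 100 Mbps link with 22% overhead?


Effective throughput = 100 * (1 - 22/100) = 78 Mbps
File size in Mb = 381 * 8 = 3048 Mb
Time = 3048 / 78
Time = 39.0769 seconds


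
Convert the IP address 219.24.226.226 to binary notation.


219 = 11011011
24 = 00011000
226 = 11100010
226 = 11100010
Binary: 11011011.00011000.11100010.11100010


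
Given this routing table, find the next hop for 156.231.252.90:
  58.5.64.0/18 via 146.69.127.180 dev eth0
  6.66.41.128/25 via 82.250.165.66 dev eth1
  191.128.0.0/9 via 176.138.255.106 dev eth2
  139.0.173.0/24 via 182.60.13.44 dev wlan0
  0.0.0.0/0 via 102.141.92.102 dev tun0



Longest prefix match for 156.231.252.90:
  /18 58.5.64.0: no
  /25 6.66.41.128: no
  /9 191.128.0.0: no
  /24 139.0.173.0: no
  /0 0.0.0.0: MATCH
Selected: next-hop 102.141.92.102 via tun0 (matched /0)


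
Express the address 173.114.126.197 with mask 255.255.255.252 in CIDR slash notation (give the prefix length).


Binary: 11111111.11111111.11111111.11111100
Count leading 1s
Prefix: /30


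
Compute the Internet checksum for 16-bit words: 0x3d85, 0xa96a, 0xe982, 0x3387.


Sum all words (with carry folding):
+ 0x3d85 = 0x3d85
+ 0xa96a = 0xe6ef
+ 0xe982 = 0xd072
+ 0x3387 = 0x03fa
One's complement: ~0x03fa
Checksum = 0xfc05


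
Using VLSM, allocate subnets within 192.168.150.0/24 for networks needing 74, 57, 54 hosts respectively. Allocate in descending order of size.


74 hosts -> /25 (126 usable): 192.168.150.0/25
57 hosts -> /26 (62 usable): 192.168.150.128/26
54 hosts -> /26 (62 usable): 192.168.150.192/26
Allocation: 192.168.150.0/25 (74 hosts, 126 usable); 192.168.150.128/26 (57 hosts, 62 usable); 192.168.150.192/26 (54 hosts, 62 usable)


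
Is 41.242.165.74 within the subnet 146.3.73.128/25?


Subnet network: 146.3.73.128
Test IP AND mask: 41.242.165.0
No, 41.242.165.74 is not in 146.3.73.128/25


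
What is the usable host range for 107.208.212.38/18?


Network: 107.208.192.0
Broadcast: 107.208.255.255
First usable = network + 1
Last usable = broadcast - 1
Range: 107.208.192.1 to 107.208.255.254


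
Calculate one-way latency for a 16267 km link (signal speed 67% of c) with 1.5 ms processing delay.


Speed = 0.67 * 3e5 km/s = 201000 km/s
Propagation delay = 16267 / 201000 = 0.0809 s = 80.9303 ms
Processing delay = 1.5 ms
Total one-way latency = 82.4303 ms


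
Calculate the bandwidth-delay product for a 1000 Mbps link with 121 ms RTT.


BDP = bandwidth * RTT
= 1000 Mbps * 121 ms
= 1000 * 1e6 * 121 / 1000 bits
= 121000000 bits
= 15125000 bytes
= 14770.5078 KB
BDP = 121000000 bits (15125000 bytes)


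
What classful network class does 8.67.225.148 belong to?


First octet: 8
Binary: 00001000
0xxxxxxx -> Class A (1-126)
Class A, default mask 255.0.0.0 (/8)


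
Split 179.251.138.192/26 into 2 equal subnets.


New prefix = 26 + 1 = 27
Each subnet has 32 addresses
  179.251.138.192/27
  179.251.138.224/27
Subnets: 179.251.138.192/27, 179.251.138.224/27


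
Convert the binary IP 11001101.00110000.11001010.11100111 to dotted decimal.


11001101 = 205
00110000 = 48
11001010 = 202
11100111 = 231
IP: 205.48.202.231


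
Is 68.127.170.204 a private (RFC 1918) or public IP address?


RFC 1918 private ranges:
  10.0.0.0/8 (10.0.0.0 - 10.255.255.255)
  172.16.0.0/12 (172.16.0.0 - 172.31.255.255)
  192.168.0.0/16 (192.168.0.0 - 192.168.255.255)
Public (not in any RFC 1918 range)


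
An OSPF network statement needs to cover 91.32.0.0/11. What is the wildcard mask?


Subnet mask: 255.224.0.0
Wildcard = 255.255.255.255 - subnet mask
255 - 255 = 0
255 - 224 = 31
255 - 0 = 255
255 - 0 = 255
Wildcard: 0.31.255.255


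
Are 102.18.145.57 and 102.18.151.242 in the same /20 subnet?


Mask: 255.255.240.0
102.18.145.57 AND mask = 102.18.144.0
102.18.151.242 AND mask = 102.18.144.0
Yes, same subnet (102.18.144.0)


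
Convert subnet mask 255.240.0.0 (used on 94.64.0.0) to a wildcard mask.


Subnet mask: 255.240.0.0
Wildcard = 255.255.255.255 - subnet mask
255 - 255 = 0
255 - 240 = 15
255 - 0 = 255
255 - 0 = 255
Wildcard: 0.15.255.255


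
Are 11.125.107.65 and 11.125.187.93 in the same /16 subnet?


Mask: 255.255.0.0
11.125.107.65 AND mask = 11.125.0.0
11.125.187.93 AND mask = 11.125.0.0
Yes, same subnet (11.125.0.0)


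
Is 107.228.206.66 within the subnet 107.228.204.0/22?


Subnet network: 107.228.204.0
Test IP AND mask: 107.228.204.0
Yes, 107.228.206.66 is in 107.228.204.0/22


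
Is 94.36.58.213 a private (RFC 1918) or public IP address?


RFC 1918 private ranges:
  10.0.0.0/8 (10.0.0.0 - 10.255.255.255)
  172.16.0.0/12 (172.16.0.0 - 172.31.255.255)
  192.168.0.0/16 (192.168.0.0 - 192.168.255.255)
Public (not in any RFC 1918 range)


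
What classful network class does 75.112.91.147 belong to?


First octet: 75
Binary: 01001011
0xxxxxxx -> Class A (1-126)
Class A, default mask 255.0.0.0 (/8)


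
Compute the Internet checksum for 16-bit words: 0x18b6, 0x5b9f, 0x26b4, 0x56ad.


Sum all words (with carry folding):
+ 0x18b6 = 0x18b6
+ 0x5b9f = 0x7455
+ 0x26b4 = 0x9b09
+ 0x56ad = 0xf1b6
One's complement: ~0xf1b6
Checksum = 0x0e49


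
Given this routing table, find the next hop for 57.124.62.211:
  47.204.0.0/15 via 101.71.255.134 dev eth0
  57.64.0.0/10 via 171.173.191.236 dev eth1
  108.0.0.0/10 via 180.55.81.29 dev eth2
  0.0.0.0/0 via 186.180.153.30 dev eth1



Longest prefix match for 57.124.62.211:
  /15 47.204.0.0: no
  /10 57.64.0.0: MATCH
  /10 108.0.0.0: no
  /0 0.0.0.0: MATCH
Selected: next-hop 171.173.191.236 via eth1 (matched /10)


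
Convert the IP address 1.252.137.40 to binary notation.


1 = 00000001
252 = 11111100
137 = 10001001
40 = 00101000
Binary: 00000001.11111100.10001001.00101000


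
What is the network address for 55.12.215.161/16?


IP:   00110111.00001100.11010111.10100001
Mask: 11111111.11111111.00000000.00000000
AND operation:
Net:  00110111.00001100.00000000.00000000
Network: 55.12.0.0/16


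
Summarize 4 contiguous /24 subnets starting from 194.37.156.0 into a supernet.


Original prefix: /24
Number of subnets: 4 = 2^2
New prefix = 24 - 2 = 22
Supernet: 194.37.156.0/22


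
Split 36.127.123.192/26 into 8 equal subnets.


New prefix = 26 + 3 = 29
Each subnet has 8 addresses
  36.127.123.192/29
  36.127.123.200/29
  36.127.123.208/29
  36.127.123.216/29
  36.127.123.224/29
  36.127.123.232/29
  36.127.123.240/29
  36.127.123.248/29
Subnets: 36.127.123.192/29, 36.127.123.200/29, 36.127.123.208/29, 36.127.123.216/29, 36.127.123.224/29, 36.127.123.232/29, 36.127.123.240/29, 36.127.123.248/29


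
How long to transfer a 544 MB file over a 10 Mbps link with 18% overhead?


Effective throughput = 10 * (1 - 18/100) = 8.2 Mbps
File size in Mb = 544 * 8 = 4352 Mb
Time = 4352 / 8.2
Time = 530.7317 seconds


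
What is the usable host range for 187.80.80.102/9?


Network: 187.0.0.0
Broadcast: 187.127.255.255
First usable = network + 1
Last usable = broadcast - 1
Range: 187.0.0.1 to 187.127.255.254


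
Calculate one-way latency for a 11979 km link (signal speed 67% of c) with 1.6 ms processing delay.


Speed = 0.67 * 3e5 km/s = 201000 km/s
Propagation delay = 11979 / 201000 = 0.0596 s = 59.597 ms
Processing delay = 1.6 ms
Total one-way latency = 61.197 ms


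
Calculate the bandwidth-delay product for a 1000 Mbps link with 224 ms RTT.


BDP = bandwidth * RTT
= 1000 Mbps * 224 ms
= 1000 * 1e6 * 224 / 1000 bits
= 224000000 bits
= 28000000 bytes
= 27343.75 KB
BDP = 224000000 bits (28000000 bytes)


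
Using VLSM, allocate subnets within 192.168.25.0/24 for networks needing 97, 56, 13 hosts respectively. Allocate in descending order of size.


97 hosts -> /25 (126 usable): 192.168.25.0/25
56 hosts -> /26 (62 usable): 192.168.25.128/26
13 hosts -> /28 (14 usable): 192.168.25.192/28
Allocation: 192.168.25.0/25 (97 hosts, 126 usable); 192.168.25.128/26 (56 hosts, 62 usable); 192.168.25.192/28 (13 hosts, 14 usable)


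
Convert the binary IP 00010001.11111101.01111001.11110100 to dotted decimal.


00010001 = 17
11111101 = 253
01111001 = 121
11110100 = 244
IP: 17.253.121.244


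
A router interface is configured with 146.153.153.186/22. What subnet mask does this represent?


/22 means 22 network bits, 10 host bits
Binary: 11111111111111111111110000000000
Mask: 255.255.252.0


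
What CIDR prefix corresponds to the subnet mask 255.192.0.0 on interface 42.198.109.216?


Binary: 11111111.11000000.00000000.00000000
Count leading 1s
Prefix: /10


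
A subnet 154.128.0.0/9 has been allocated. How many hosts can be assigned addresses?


Host bits = 32 - 9 = 23
Total addresses = 2^23 = 8388608
Usable = total - 2 (network and broadcast)
Usable hosts: 8388606


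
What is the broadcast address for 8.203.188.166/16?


Network: 8.203.0.0/16
Host bits = 16
Set all host bits to 1:
Broadcast: 8.203.255.255


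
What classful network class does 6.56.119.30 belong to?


First octet: 6
Binary: 00000110
0xxxxxxx -> Class A (1-126)
Class A, default mask 255.0.0.0 (/8)


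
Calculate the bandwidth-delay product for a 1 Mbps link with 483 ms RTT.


BDP = bandwidth * RTT
= 1 Mbps * 483 ms
= 1 * 1e6 * 483 / 1000 bits
= 483000 bits
= 60375 bytes
= 58.96 KB
BDP = 483000 bits (60375 bytes)


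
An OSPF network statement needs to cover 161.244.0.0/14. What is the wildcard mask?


Subnet mask: 255.252.0.0
Wildcard = 255.255.255.255 - subnet mask
255 - 255 = 0
255 - 252 = 3
255 - 0 = 255
255 - 0 = 255
Wildcard: 0.3.255.255


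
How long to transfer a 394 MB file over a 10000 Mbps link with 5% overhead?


Effective throughput = 10000 * (1 - 5/100) = 9500 Mbps
File size in Mb = 394 * 8 = 3152 Mb
Time = 3152 / 9500
Time = 0.3318 seconds


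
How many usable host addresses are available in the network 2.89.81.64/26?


Host bits = 32 - 26 = 6
Total addresses = 2^6 = 64
Usable = total - 2 (network and broadcast)
Usable hosts: 62


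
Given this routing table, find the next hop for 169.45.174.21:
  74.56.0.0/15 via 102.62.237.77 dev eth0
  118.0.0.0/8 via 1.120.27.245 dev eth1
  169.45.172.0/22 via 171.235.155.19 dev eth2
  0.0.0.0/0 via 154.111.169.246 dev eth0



Longest prefix match for 169.45.174.21:
  /15 74.56.0.0: no
  /8 118.0.0.0: no
  /22 169.45.172.0: MATCH
  /0 0.0.0.0: MATCH
Selected: next-hop 171.235.155.19 via eth2 (matched /22)


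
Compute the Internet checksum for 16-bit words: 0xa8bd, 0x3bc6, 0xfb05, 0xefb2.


Sum all words (with carry folding):
+ 0xa8bd = 0xa8bd
+ 0x3bc6 = 0xe483
+ 0xfb05 = 0xdf89
+ 0xefb2 = 0xcf3c
One's complement: ~0xcf3c
Checksum = 0x30c3


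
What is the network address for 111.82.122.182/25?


IP:   01101111.01010010.01111010.10110110
Mask: 11111111.11111111.11111111.10000000
AND operation:
Net:  01101111.01010010.01111010.10000000
Network: 111.82.122.128/25


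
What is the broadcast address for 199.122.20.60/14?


Network: 199.120.0.0/14
Host bits = 18
Set all host bits to 1:
Broadcast: 199.123.255.255


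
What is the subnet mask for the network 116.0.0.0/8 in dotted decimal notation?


/8 means 8 network bits, 24 host bits
Binary: 11111111000000000000000000000000
Mask: 255.0.0.0


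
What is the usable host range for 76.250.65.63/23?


Network: 76.250.64.0
Broadcast: 76.250.65.255
First usable = network + 1
Last usable = broadcast - 1
Range: 76.250.64.1 to 76.250.65.254


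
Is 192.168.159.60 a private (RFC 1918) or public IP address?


RFC 1918 private ranges:
  10.0.0.0/8 (10.0.0.0 - 10.255.255.255)
  172.16.0.0/12 (172.16.0.0 - 172.31.255.255)
  192.168.0.0/16 (192.168.0.0 - 192.168.255.255)
Private (in 192.168.0.0/16)


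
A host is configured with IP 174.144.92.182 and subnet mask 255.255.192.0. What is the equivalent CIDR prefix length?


Binary: 11111111.11111111.11000000.00000000
Count leading 1s
Prefix: /18


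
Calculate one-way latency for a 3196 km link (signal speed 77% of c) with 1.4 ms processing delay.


Speed = 0.77 * 3e5 km/s = 231000 km/s
Propagation delay = 3196 / 231000 = 0.0138 s = 13.8355 ms
Processing delay = 1.4 ms
Total one-way latency = 15.2355 ms


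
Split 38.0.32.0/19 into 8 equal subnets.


New prefix = 19 + 3 = 22
Each subnet has 1024 addresses
  38.0.32.0/22
  38.0.36.0/22
  38.0.40.0/22
  38.0.44.0/22
  38.0.48.0/22
  38.0.52.0/22
  38.0.56.0/22
  38.0.60.0/22
Subnets: 38.0.32.0/22, 38.0.36.0/22, 38.0.40.0/22, 38.0.44.0/22, 38.0.48.0/22, 38.0.52.0/22, 38.0.56.0/22, 38.0.60.0/22


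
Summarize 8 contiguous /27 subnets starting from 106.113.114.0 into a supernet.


Original prefix: /27
Number of subnets: 8 = 2^3
New prefix = 27 - 3 = 24
Supernet: 106.113.114.0/24


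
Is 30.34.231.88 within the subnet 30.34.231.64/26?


Subnet network: 30.34.231.64
Test IP AND mask: 30.34.231.64
Yes, 30.34.231.88 is in 30.34.231.64/26


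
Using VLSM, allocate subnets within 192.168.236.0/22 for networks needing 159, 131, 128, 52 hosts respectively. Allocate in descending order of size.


159 hosts -> /24 (254 usable): 192.168.236.0/24
131 hosts -> /24 (254 usable): 192.168.237.0/24
128 hosts -> /24 (254 usable): 192.168.238.0/24
52 hosts -> /26 (62 usable): 192.168.239.0/26
Allocation: 192.168.236.0/24 (159 hosts, 254 usable); 192.168.237.0/24 (131 hosts, 254 usable); 192.168.238.0/24 (128 hosts, 254 usable); 192.168.239.0/26 (52 hosts, 62 usable)


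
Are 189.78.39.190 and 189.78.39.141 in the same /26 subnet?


Mask: 255.255.255.192
189.78.39.190 AND mask = 189.78.39.128
189.78.39.141 AND mask = 189.78.39.128
Yes, same subnet (189.78.39.128)


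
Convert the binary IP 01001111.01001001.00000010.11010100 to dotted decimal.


01001111 = 79
01001001 = 73
00000010 = 2
11010100 = 212
IP: 79.73.2.212


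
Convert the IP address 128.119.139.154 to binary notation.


128 = 10000000
119 = 01110111
139 = 10001011
154 = 10011010
Binary: 10000000.01110111.10001011.10011010


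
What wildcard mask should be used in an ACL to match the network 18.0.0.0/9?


Subnet mask: 255.128.0.0
Wildcard = 255.255.255.255 - subnet mask
255 - 255 = 0
255 - 128 = 127
255 - 0 = 255
255 - 0 = 255
Wildcard: 0.127.255.255


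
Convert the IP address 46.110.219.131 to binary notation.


46 = 00101110
110 = 01101110
219 = 11011011
131 = 10000011
Binary: 00101110.01101110.11011011.10000011


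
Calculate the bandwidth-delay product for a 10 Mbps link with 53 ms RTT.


BDP = bandwidth * RTT
= 10 Mbps * 53 ms
= 10 * 1e6 * 53 / 1000 bits
= 530000 bits
= 66250 bytes
= 64.6973 KB
BDP = 530000 bits (66250 bytes)


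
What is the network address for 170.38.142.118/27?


IP:   10101010.00100110.10001110.01110110
Mask: 11111111.11111111.11111111.11100000
AND operation:
Net:  10101010.00100110.10001110.01100000
Network: 170.38.142.96/27


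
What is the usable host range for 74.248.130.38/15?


Network: 74.248.0.0
Broadcast: 74.249.255.255
First usable = network + 1
Last usable = broadcast - 1
Range: 74.248.0.1 to 74.249.255.254


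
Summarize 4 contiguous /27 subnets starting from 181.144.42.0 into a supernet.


Original prefix: /27
Number of subnets: 4 = 2^2
New prefix = 27 - 2 = 25
Supernet: 181.144.42.0/25


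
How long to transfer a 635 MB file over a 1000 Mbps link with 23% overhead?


Effective throughput = 1000 * (1 - 23/100) = 770 Mbps
File size in Mb = 635 * 8 = 5080 Mb
Time = 5080 / 770
Time = 6.5974 seconds


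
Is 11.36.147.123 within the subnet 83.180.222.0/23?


Subnet network: 83.180.222.0
Test IP AND mask: 11.36.146.0
No, 11.36.147.123 is not in 83.180.222.0/23


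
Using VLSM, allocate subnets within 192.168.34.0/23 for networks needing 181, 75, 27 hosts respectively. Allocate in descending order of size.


181 hosts -> /24 (254 usable): 192.168.34.0/24
75 hosts -> /25 (126 usable): 192.168.35.0/25
27 hosts -> /27 (30 usable): 192.168.35.128/27
Allocation: 192.168.34.0/24 (181 hosts, 254 usable); 192.168.35.0/25 (75 hosts, 126 usable); 192.168.35.128/27 (27 hosts, 30 usable)


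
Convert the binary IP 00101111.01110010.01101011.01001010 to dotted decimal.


00101111 = 47
01110010 = 114
01101011 = 107
01001010 = 74
IP: 47.114.107.74


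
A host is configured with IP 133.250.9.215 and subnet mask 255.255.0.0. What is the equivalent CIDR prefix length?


Binary: 11111111.11111111.00000000.00000000
Count leading 1s
Prefix: /16


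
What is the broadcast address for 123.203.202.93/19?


Network: 123.203.192.0/19
Host bits = 13
Set all host bits to 1:
Broadcast: 123.203.223.255


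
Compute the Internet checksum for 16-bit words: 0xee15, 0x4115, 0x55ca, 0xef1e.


Sum all words (with carry folding):
+ 0xee15 = 0xee15
+ 0x4115 = 0x2f2b
+ 0x55ca = 0x84f5
+ 0xef1e = 0x7414
One's complement: ~0x7414
Checksum = 0x8beb


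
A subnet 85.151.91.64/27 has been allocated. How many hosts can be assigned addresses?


Host bits = 32 - 27 = 5
Total addresses = 2^5 = 32
Usable = total - 2 (network and broadcast)
Usable hosts: 30


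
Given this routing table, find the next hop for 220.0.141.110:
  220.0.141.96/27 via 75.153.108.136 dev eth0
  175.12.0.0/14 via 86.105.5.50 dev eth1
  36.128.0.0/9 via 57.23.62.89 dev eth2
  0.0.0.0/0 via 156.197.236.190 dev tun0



Longest prefix match for 220.0.141.110:
  /27 220.0.141.96: MATCH
  /14 175.12.0.0: no
  /9 36.128.0.0: no
  /0 0.0.0.0: MATCH
Selected: next-hop 75.153.108.136 via eth0 (matched /27)


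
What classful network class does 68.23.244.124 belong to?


First octet: 68
Binary: 01000100
0xxxxxxx -> Class A (1-126)
Class A, default mask 255.0.0.0 (/8)


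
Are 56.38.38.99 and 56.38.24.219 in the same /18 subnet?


Mask: 255.255.192.0
56.38.38.99 AND mask = 56.38.0.0
56.38.24.219 AND mask = 56.38.0.0
Yes, same subnet (56.38.0.0)


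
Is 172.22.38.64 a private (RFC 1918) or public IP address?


RFC 1918 private ranges:
  10.0.0.0/8 (10.0.0.0 - 10.255.255.255)
  172.16.0.0/12 (172.16.0.0 - 172.31.255.255)
  192.168.0.0/16 (192.168.0.0 - 192.168.255.255)
Private (in 172.16.0.0/12)


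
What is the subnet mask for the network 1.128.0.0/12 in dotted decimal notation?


/12 means 12 network bits, 20 host bits
Binary: 11111111111100000000000000000000
Mask: 255.240.0.0


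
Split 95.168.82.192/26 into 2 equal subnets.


New prefix = 26 + 1 = 27
Each subnet has 32 addresses
  95.168.82.192/27
  95.168.82.224/27
Subnets: 95.168.82.192/27, 95.168.82.224/27


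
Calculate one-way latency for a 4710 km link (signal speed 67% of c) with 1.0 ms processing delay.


Speed = 0.67 * 3e5 km/s = 201000 km/s
Propagation delay = 4710 / 201000 = 0.0234 s = 23.4328 ms
Processing delay = 1.0 ms
Total one-way latency = 24.4328 ms


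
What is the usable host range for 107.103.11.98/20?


Network: 107.103.0.0
Broadcast: 107.103.15.255
First usable = network + 1
Last usable = broadcast - 1
Range: 107.103.0.1 to 107.103.15.254


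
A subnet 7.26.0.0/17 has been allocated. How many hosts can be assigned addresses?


Host bits = 32 - 17 = 15
Total addresses = 2^15 = 32768
Usable = total - 2 (network and broadcast)
Usable hosts: 32766


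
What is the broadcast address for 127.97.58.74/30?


Network: 127.97.58.72/30
Host bits = 2
Set all host bits to 1:
Broadcast: 127.97.58.75


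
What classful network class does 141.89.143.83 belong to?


First octet: 141
Binary: 10001101
10xxxxxx -> Class B (128-191)
Class B, default mask 255.255.0.0 (/16)


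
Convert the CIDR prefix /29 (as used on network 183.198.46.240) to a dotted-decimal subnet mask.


/29 means 29 network bits, 3 host bits
Binary: 11111111111111111111111111111000
Mask: 255.255.255.248


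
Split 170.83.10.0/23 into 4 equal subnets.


New prefix = 23 + 2 = 25
Each subnet has 128 addresses
  170.83.10.0/25
  170.83.10.128/25
  170.83.11.0/25
  170.83.11.128/25
Subnets: 170.83.10.0/25, 170.83.10.128/25, 170.83.11.0/25, 170.83.11.128/25


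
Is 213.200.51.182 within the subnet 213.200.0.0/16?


Subnet network: 213.200.0.0
Test IP AND mask: 213.200.0.0
Yes, 213.200.51.182 is in 213.200.0.0/16


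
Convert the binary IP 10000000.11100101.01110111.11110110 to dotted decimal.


10000000 = 128
11100101 = 229
01110111 = 119
11110110 = 246
IP: 128.229.119.246


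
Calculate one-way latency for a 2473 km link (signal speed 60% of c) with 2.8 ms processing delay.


Speed = 0.6 * 3e5 km/s = 180000 km/s
Propagation delay = 2473 / 180000 = 0.0137 s = 13.7389 ms
Processing delay = 2.8 ms
Total one-way latency = 16.5389 ms


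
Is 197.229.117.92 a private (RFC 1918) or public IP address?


RFC 1918 private ranges:
  10.0.0.0/8 (10.0.0.0 - 10.255.255.255)
  172.16.0.0/12 (172.16.0.0 - 172.31.255.255)
  192.168.0.0/16 (192.168.0.0 - 192.168.255.255)
Public (not in any RFC 1918 range)


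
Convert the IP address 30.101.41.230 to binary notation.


30 = 00011110
101 = 01100101
41 = 00101001
230 = 11100110
Binary: 00011110.01100101.00101001.11100110


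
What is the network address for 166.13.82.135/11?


IP:   10100110.00001101.01010010.10000111
Mask: 11111111.11100000.00000000.00000000
AND operation:
Net:  10100110.00000000.00000000.00000000
Network: 166.0.0.0/11


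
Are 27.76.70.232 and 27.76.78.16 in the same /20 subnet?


Mask: 255.255.240.0
27.76.70.232 AND mask = 27.76.64.0
27.76.78.16 AND mask = 27.76.64.0
Yes, same subnet (27.76.64.0)


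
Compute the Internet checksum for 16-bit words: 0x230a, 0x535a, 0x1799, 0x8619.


Sum all words (with carry folding):
+ 0x230a = 0x230a
+ 0x535a = 0x7664
+ 0x1799 = 0x8dfd
+ 0x8619 = 0x1417
One's complement: ~0x1417
Checksum = 0xebe8


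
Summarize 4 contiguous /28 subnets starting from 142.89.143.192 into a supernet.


Original prefix: /28
Number of subnets: 4 = 2^2
New prefix = 28 - 2 = 26
Supernet: 142.89.143.192/26


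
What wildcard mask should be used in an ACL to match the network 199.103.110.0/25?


Subnet mask: 255.255.255.128
Wildcard = 255.255.255.255 - subnet mask
255 - 255 = 0
255 - 255 = 0
255 - 255 = 0
255 - 128 = 127
Wildcard: 0.0.0.127


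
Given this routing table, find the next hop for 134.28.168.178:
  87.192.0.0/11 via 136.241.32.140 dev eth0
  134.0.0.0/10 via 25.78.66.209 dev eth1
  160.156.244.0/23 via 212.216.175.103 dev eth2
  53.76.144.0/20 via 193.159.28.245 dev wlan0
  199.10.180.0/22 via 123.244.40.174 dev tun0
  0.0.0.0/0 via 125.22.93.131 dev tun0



Longest prefix match for 134.28.168.178:
  /11 87.192.0.0: no
  /10 134.0.0.0: MATCH
  /23 160.156.244.0: no
  /20 53.76.144.0: no
  /22 199.10.180.0: no
  /0 0.0.0.0: MATCH
Selected: next-hop 25.78.66.209 via eth1 (matched /10)


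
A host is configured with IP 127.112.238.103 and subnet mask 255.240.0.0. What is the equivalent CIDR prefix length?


Binary: 11111111.11110000.00000000.00000000
Count leading 1s
Prefix: /12


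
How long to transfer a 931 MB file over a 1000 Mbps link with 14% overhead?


Effective throughput = 1000 * (1 - 14/100) = 860 Mbps
File size in Mb = 931 * 8 = 7448 Mb
Time = 7448 / 860
Time = 8.6605 seconds


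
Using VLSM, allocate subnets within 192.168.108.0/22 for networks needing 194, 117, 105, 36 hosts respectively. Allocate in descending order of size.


194 hosts -> /24 (254 usable): 192.168.108.0/24
117 hosts -> /25 (126 usable): 192.168.109.0/25
105 hosts -> /25 (126 usable): 192.168.109.128/25
36 hosts -> /26 (62 usable): 192.168.110.0/26
Allocation: 192.168.108.0/24 (194 hosts, 254 usable); 192.168.109.0/25 (117 hosts, 126 usable); 192.168.109.128/25 (105 hosts, 126 usable); 192.168.110.0/26 (36 hosts, 62 usable)


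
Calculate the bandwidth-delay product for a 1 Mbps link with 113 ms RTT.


BDP = bandwidth * RTT
= 1 Mbps * 113 ms
= 1 * 1e6 * 113 / 1000 bits
= 113000 bits
= 14125 bytes
= 13.7939 KB
BDP = 113000 bits (14125 bytes)


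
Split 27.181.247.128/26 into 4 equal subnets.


New prefix = 26 + 2 = 28
Each subnet has 16 addresses
  27.181.247.128/28
  27.181.247.144/28
  27.181.247.160/28
  27.181.247.176/28
Subnets: 27.181.247.128/28, 27.181.247.144/28, 27.181.247.160/28, 27.181.247.176/28


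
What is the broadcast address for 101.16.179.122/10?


Network: 101.0.0.0/10
Host bits = 22
Set all host bits to 1:
Broadcast: 101.63.255.255


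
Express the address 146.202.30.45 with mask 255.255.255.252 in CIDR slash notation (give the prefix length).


Binary: 11111111.11111111.11111111.11111100
Count leading 1s
Prefix: /30


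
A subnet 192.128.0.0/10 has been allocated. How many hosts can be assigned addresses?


Host bits = 32 - 10 = 22
Total addresses = 2^22 = 4194304
Usable = total - 2 (network and broadcast)
Usable hosts: 4194302


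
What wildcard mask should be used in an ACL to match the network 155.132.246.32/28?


Subnet mask: 255.255.255.240
Wildcard = 255.255.255.255 - subnet mask
255 - 255 = 0
255 - 255 = 0
255 - 255 = 0
255 - 240 = 15
Wildcard: 0.0.0.15


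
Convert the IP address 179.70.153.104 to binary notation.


179 = 10110011
70 = 01000110
153 = 10011001
104 = 01101000
Binary: 10110011.01000110.10011001.01101000


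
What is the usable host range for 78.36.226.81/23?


Network: 78.36.226.0
Broadcast: 78.36.227.255
First usable = network + 1
Last usable = broadcast - 1
Range: 78.36.226.1 to 78.36.227.254


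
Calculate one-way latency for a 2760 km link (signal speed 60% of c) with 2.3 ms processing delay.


Speed = 0.6 * 3e5 km/s = 180000 km/s
Propagation delay = 2760 / 180000 = 0.0153 s = 15.3333 ms
Processing delay = 2.3 ms
Total one-way latency = 17.6333 ms


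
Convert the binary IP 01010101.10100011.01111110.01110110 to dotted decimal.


01010101 = 85
10100011 = 163
01111110 = 126
01110110 = 118
IP: 85.163.126.118


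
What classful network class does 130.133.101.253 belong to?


First octet: 130
Binary: 10000010
10xxxxxx -> Class B (128-191)
Class B, default mask 255.255.0.0 (/16)


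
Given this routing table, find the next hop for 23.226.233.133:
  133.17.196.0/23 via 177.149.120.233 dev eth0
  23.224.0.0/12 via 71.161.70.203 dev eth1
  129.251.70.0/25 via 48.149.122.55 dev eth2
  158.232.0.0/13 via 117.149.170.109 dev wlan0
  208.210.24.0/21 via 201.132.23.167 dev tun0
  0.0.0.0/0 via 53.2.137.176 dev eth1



Longest prefix match for 23.226.233.133:
  /23 133.17.196.0: no
  /12 23.224.0.0: MATCH
  /25 129.251.70.0: no
  /13 158.232.0.0: no
  /21 208.210.24.0: no
  /0 0.0.0.0: MATCH
Selected: next-hop 71.161.70.203 via eth1 (matched /12)


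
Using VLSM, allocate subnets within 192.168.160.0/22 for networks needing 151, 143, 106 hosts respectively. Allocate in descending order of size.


151 hosts -> /24 (254 usable): 192.168.160.0/24
143 hosts -> /24 (254 usable): 192.168.161.0/24
106 hosts -> /25 (126 usable): 192.168.162.0/25
Allocation: 192.168.160.0/24 (151 hosts, 254 usable); 192.168.161.0/24 (143 hosts, 254 usable); 192.168.162.0/25 (106 hosts, 126 usable)


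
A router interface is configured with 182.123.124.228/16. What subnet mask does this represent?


/16 means 16 network bits, 16 host bits
Binary: 11111111111111110000000000000000
Mask: 255.255.0.0


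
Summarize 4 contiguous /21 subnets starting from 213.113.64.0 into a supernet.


Original prefix: /21
Number of subnets: 4 = 2^2
New prefix = 21 - 2 = 19
Supernet: 213.113.64.0/19


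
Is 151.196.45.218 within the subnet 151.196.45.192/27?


Subnet network: 151.196.45.192
Test IP AND mask: 151.196.45.192
Yes, 151.196.45.218 is in 151.196.45.192/27


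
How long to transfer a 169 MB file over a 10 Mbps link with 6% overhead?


Effective throughput = 10 * (1 - 6/100) = 9.4 Mbps
File size in Mb = 169 * 8 = 1352 Mb
Time = 1352 / 9.4
Time = 143.8298 seconds


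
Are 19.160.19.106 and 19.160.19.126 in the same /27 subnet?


Mask: 255.255.255.224
19.160.19.106 AND mask = 19.160.19.96
19.160.19.126 AND mask = 19.160.19.96
Yes, same subnet (19.160.19.96)


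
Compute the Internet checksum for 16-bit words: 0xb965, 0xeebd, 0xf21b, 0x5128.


Sum all words (with carry folding):
+ 0xb965 = 0xb965
+ 0xeebd = 0xa823
+ 0xf21b = 0x9a3f
+ 0x5128 = 0xeb67
One's complement: ~0xeb67
Checksum = 0x1498


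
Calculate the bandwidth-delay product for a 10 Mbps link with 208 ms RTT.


BDP = bandwidth * RTT
= 10 Mbps * 208 ms
= 10 * 1e6 * 208 / 1000 bits
= 2080000 bits
= 260000 bytes
= 253.9062 KB
BDP = 2080000 bits (260000 bytes)


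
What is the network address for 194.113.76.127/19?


IP:   11000010.01110001.01001100.01111111
Mask: 11111111.11111111.11100000.00000000
AND operation:
Net:  11000010.01110001.01000000.00000000
Network: 194.113.64.0/19


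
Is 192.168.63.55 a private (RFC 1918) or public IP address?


RFC 1918 private ranges:
  10.0.0.0/8 (10.0.0.0 - 10.255.255.255)
  172.16.0.0/12 (172.16.0.0 - 172.31.255.255)
  192.168.0.0/16 (192.168.0.0 - 192.168.255.255)
Private (in 192.168.0.0/16)


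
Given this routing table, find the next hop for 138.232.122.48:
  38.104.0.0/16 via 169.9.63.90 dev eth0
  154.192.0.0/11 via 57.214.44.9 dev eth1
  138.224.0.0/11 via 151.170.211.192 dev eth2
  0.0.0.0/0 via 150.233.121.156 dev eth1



Longest prefix match for 138.232.122.48:
  /16 38.104.0.0: no
  /11 154.192.0.0: no
  /11 138.224.0.0: MATCH
  /0 0.0.0.0: MATCH
Selected: next-hop 151.170.211.192 via eth2 (matched /11)


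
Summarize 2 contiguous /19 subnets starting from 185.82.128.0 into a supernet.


Original prefix: /19
Number of subnets: 2 = 2^1
New prefix = 19 - 1 = 18
Supernet: 185.82.128.0/18


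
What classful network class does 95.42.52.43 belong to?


First octet: 95
Binary: 01011111
0xxxxxxx -> Class A (1-126)
Class A, default mask 255.0.0.0 (/8)


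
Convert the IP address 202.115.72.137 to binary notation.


202 = 11001010
115 = 01110011
72 = 01001000
137 = 10001001
Binary: 11001010.01110011.01001000.10001001


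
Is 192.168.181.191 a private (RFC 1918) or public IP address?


RFC 1918 private ranges:
  10.0.0.0/8 (10.0.0.0 - 10.255.255.255)
  172.16.0.0/12 (172.16.0.0 - 172.31.255.255)
  192.168.0.0/16 (192.168.0.0 - 192.168.255.255)
Private (in 192.168.0.0/16)


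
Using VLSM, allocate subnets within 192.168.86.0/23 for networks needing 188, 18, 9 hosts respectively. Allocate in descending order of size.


188 hosts -> /24 (254 usable): 192.168.86.0/24
18 hosts -> /27 (30 usable): 192.168.87.0/27
9 hosts -> /28 (14 usable): 192.168.87.32/28
Allocation: 192.168.86.0/24 (188 hosts, 254 usable); 192.168.87.0/27 (18 hosts, 30 usable); 192.168.87.32/28 (9 hosts, 14 usable)
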